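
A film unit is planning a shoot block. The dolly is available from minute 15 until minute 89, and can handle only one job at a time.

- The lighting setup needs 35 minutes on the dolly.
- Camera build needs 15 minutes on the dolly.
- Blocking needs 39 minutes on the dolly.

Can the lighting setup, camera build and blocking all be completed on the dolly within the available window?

No

The dolly window is 89 − 15 = 74 minutes.
Running back to back, the jobs need 35 + 15 + 39 = 89 minutes on the dolly.
Since 89 > 74, they cannot all fit.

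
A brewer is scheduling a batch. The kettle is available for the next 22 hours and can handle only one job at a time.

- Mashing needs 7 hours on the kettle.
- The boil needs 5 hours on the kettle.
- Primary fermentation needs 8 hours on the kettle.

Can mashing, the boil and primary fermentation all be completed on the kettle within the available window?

Yes

Running back to back, the jobs need 7 + 5 + 8 = 20 hours on the kettle.
Since 20 ≤ 22, they fit within the window.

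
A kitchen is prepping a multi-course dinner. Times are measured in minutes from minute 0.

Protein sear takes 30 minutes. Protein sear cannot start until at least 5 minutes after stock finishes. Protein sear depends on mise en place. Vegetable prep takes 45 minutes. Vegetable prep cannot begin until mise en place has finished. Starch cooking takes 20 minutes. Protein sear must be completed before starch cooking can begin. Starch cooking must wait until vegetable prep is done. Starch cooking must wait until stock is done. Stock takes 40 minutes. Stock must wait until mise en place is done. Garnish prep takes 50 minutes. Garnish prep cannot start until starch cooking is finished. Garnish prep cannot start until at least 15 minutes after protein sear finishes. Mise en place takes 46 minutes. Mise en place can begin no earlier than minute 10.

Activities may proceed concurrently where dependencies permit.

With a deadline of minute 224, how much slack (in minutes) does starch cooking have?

23

Mise en place cannot begin until its own release at minute 10. It runs from minute 10 to 10 + 46 = minute 56.
After mise en place (finishes minute 56), vegetable prep can start at minute 56 and finishes at minute 101.
After mise en place (finishes minute 56), stock can start at minute 56 and finishes at minute 96.
Protein sear cannot start until stock (finishes minute 96, plus 5-minute gap → minute 101); mise en place (finishes minute 56). The controlling bound is minute 101, so protein sear finishes at 101 + 30 = minute 131.
Starch cooking cannot start until protein sear (finishes minute 131); vegetable prep (finishes minute 101); stock (finishes minute 96). The controlling bound is minute 131, so starch cooking finishes at 131 + 20 = minute 151.

Working backward from the deadline:
Nothing follows garnish prep; the deadline of minute 224 is its only limit. It must start by 224 − 50 = minute 174.
Starch cooking feeds into garnish prep (must start by minute 174); so starch cooking must finish by minute 174 and therefore start by minute 154.
So starch cooking can start as early as minute 131 and as late as minute 154, giving 154 − 131 = 23 minutes of slack.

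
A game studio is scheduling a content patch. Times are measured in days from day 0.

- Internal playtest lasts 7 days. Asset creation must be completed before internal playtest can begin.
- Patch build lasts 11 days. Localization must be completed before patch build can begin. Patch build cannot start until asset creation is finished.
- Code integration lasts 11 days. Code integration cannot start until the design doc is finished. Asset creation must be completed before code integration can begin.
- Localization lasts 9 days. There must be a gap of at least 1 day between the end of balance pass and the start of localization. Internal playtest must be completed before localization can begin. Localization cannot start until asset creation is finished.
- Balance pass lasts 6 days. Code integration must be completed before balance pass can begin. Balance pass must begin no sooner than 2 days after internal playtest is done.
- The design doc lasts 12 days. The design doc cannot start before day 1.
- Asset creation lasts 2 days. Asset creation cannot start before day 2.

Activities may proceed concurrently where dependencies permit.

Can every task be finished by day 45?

After its own release at day 2, asset creation can start at day 2 and finishes at day 4.
Internal playtest waits on asset creation (finishes day 4), so it starts at day 4 and finishes at 4 + 7 = day 11.
After its own release at day 1, the design doc can start at day 1 and finishes at day 13.
Code integration cannot start until the design doc (finishes day 13); asset creation (finishes day 4). The controlling bound is day 13, so code integration finishes at 13 + 11 = day 24.
For balance pass: code integration (finishes day 24); internal playtest (finishes day 11, plus 2-day gap → day 13). Taking the maximum gives a start of day 24, and it finishes at 24 + 6 = day 30.
Localization needs all of balance pass (finishes day 30, plus 1-day gap → day 31); internal playtest (finishes day 11); asset creation (finishes day 4). That puts its earliest start at day 31; it finishes at 31 + 9 = day 40.
Patch build needs all of localization (finishes day 40); asset creation (finishes day 4). That puts its earliest start at day 40; it finishes at 40 + 11 = day 51.
The earliest everything can be done is day 51, which is after the deadline of 45, so it is not possible.

No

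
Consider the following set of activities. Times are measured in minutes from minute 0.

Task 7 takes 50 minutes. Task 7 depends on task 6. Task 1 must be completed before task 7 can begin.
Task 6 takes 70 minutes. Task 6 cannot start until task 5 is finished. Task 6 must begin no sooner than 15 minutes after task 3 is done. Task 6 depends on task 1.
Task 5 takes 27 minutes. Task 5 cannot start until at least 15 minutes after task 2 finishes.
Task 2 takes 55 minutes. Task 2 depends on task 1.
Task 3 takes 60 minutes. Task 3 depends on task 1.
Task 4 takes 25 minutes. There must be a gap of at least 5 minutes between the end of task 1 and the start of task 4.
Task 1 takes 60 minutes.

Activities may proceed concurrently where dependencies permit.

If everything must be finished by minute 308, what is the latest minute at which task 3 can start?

Task 7 has no dependents, so it just needs to finish by minute 308. Starting by 308 − 50 = minute 258 achieves that.
Task 6 feeds into task 7 (must start by minute 258); so task 6 must finish by minute 258 and therefore start by minute 188.
Task 3 feeds into task 6 (must start by minute 188, minus 15-minute gap → minute 173); so task 3 must finish by minute 173 and therefore start by minute 113.

113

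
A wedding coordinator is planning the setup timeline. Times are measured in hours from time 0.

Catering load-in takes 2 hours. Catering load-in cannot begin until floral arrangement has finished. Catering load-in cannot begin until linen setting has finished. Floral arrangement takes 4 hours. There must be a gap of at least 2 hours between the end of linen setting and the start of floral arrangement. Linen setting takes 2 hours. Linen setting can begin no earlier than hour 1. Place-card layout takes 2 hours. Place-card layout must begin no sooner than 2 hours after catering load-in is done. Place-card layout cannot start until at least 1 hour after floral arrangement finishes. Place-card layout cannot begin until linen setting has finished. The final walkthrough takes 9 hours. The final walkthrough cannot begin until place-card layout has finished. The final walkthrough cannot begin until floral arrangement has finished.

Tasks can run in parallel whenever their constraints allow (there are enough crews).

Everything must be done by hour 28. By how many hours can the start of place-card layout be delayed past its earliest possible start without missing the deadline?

4

After its own release at hour 1, linen setting can start at hour 1 and finishes at hour 3.
Floral arrangement waits on linen setting (finishes hour 3, plus 2-hour gap → hour 5), so it starts at hour 5 and finishes at 5 + 4 = hour 9.
For catering load-in: floral arrangement (finishes hour 9); linen setting (finishes hour 3). Taking the maximum gives a start of hour 9, and it finishes at 9 + 2 = hour 11.
Place-card layout has to wait for catering load-in (finishes hour 11, plus 2-hour gap → hour 13); floral arrangement (finishes hour 9, plus 1-hour gap → hour 10); linen setting (finishes hour 3). The latest of these is hour 13, so place-card layout runs hour 13 to 13 + 2 = hour 15.

Working backward from the deadline:
The final walkthrough must finish by hour 28; it takes 9 hours, so it must start by 28 − 9 = hour 19.
Since the final walkthrough (must start by hour 19) depends on it, place-card layout must finish by hour 19. Backing off its 2-hour duration gives a latest start of hour 17.
So place-card layout can start as early as hour 13 and as late as hour 17, giving 17 − 13 = 4 hours of slack.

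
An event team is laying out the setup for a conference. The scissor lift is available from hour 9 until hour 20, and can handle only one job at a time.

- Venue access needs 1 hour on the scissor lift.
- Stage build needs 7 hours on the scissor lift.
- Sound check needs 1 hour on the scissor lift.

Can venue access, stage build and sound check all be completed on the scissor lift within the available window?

The scissor lift window is 20 − 9 = 11 hours.
Running back to back, the jobs need 1 + 7 + 1 = 9 hours on the scissor lift.
Since 9 ≤ 11, they fit within the window.

Yes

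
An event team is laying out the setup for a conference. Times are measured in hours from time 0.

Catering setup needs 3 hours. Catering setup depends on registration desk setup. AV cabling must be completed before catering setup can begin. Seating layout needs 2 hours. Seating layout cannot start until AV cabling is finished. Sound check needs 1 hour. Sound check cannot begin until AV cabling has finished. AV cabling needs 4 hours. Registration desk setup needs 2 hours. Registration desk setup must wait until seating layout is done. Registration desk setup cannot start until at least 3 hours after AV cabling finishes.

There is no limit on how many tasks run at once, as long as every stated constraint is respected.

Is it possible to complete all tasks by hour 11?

No

AV cabling has no prerequisites, so it starts at hour 0 and finishes at hour 4.
Sound check cannot begin until AV cabling (finishes hour 4). It runs from hour 4 to 4 + 1 = hour 5.
Seating layout cannot begin until AV cabling (finishes hour 4). It runs from hour 4 to 4 + 2 = hour 6.
For registration desk setup: seating layout (finishes hour 6); AV cabling (finishes hour 4, plus 3-hour gap → hour 7). Taking the maximum gives a start of hour 7, and it finishes at 7 + 2 = hour 9.
Catering setup has to wait for registration desk setup (finishes hour 9); AV cabling (finishes hour 4). The latest of these is hour 9, so catering setup runs hour 9 to 9 + 3 = hour 12.
The earliest everything can be done is hour 12, which is after the deadline of 11, so it is not possible.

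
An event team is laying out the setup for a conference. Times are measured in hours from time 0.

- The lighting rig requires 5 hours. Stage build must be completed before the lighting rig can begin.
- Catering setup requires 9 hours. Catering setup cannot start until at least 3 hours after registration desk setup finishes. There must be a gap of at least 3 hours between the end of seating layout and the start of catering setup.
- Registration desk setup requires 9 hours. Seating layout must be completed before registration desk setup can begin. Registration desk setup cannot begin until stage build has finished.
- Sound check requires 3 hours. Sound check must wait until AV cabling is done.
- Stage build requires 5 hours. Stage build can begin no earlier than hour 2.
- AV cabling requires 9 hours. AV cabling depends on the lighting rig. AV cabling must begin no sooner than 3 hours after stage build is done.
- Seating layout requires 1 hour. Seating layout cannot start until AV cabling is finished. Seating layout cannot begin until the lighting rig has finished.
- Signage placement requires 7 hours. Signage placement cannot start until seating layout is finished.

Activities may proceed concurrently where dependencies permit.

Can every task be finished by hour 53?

Yes

After its own release at hour 2, stage build can start at hour 2 and finishes at hour 7.
The lighting rig waits on stage build (finishes hour 7), so it starts at hour 7 and finishes at 7 + 5 = hour 12.
AV cabling needs all of the lighting rig (finishes hour 12); stage build (finishes hour 7, plus 3-hour gap → hour 10). That puts its earliest start at hour 12; it finishes at 12 + 9 = hour 21.
After AV cabling (finishes hour 21), sound check can start at hour 21 and finishes at hour 24.
Seating layout has to wait for AV cabling (finishes hour 21); the lighting rig (finishes hour 12). The latest of these is hour 21, so seating layout runs hour 21 to 21 + 1 = hour 22.
Signage placement cannot begin until seating layout (finishes hour 22). It runs from hour 22 to 22 + 7 = hour 29.
Registration desk setup cannot start until seating layout (finishes hour 22); stage build (finishes hour 7). The controlling bound is hour 22, so registration desk setup finishes at 22 + 9 = hour 31.
For catering setup: registration desk setup (finishes hour 31, plus 3-hour gap → hour 34); seating layout (finishes hour 22, plus 3-hour gap → hour 25). Taking the maximum gives a start of hour 34, and it finishes at 34 + 9 = hour 43.
Every task is finished by hour 43, which is no later than the deadline of 53, so the schedule is feasible.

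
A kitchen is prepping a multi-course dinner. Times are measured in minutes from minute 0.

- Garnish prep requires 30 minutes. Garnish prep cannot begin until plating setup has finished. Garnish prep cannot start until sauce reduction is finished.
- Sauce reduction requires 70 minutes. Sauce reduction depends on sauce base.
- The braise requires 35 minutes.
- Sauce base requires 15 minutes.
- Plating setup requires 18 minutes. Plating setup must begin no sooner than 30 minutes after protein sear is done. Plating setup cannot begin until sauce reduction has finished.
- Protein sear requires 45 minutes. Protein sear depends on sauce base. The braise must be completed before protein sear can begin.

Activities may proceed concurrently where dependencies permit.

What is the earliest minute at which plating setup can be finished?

The braise can start immediately at minute 0; it finishes at minute 35.
Sauce base has no prerequisites, so it starts at minute 0 and finishes at minute 15.
Sauce reduction waits on sauce base (finishes minute 15), so it starts at minute 15 and finishes at 15 + 70 = minute 85.
Protein sear needs all of sauce base (finishes minute 15); the braise (finishes minute 35). That puts its earliest start at minute 35; it finishes at 35 + 45 = minute 80.
Plating setup has to wait for protein sear (finishes minute 80, plus 30-minute gap → minute 110); sauce reduction (finishes minute 85). The latest of these is minute 110, so plating setup runs minute 110 to 110 + 18 = minute 128.

128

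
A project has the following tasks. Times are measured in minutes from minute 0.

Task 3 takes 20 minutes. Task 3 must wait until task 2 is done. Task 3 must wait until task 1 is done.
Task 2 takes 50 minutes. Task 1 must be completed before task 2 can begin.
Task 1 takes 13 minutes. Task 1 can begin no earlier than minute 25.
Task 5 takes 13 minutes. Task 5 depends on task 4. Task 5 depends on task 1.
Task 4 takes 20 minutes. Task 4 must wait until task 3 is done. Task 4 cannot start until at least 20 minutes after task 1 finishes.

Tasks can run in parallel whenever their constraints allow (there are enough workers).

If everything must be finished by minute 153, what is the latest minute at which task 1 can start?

Task 5 has no dependents, so it just needs to finish by minute 153. Starting by 153 − 13 = minute 140 achieves that.
Task 4 has to be done before task 5 (must start by minute 140). That means finishing by minute 140, i.e. starting by 140 − 20 = minute 120.
Since task 4 (must start by minute 120) depends on it, task 3 must finish by minute 120. Backing off its 20-minute duration gives a latest start of minute 100.
Task 2 feeds into task 3 (must start by minute 100); so task 2 must finish by minute 100 and therefore start by minute 50.
For task 1: task 2 (must start by minute 50); task 3 (must start by minute 100); task 4 (must start by minute 120, minus 20-minute gap → minute 100); task 5 (must start by minute 140). The most restrictive is minute 50; with a 13-minute duration, task 1 must start by minute 37.

37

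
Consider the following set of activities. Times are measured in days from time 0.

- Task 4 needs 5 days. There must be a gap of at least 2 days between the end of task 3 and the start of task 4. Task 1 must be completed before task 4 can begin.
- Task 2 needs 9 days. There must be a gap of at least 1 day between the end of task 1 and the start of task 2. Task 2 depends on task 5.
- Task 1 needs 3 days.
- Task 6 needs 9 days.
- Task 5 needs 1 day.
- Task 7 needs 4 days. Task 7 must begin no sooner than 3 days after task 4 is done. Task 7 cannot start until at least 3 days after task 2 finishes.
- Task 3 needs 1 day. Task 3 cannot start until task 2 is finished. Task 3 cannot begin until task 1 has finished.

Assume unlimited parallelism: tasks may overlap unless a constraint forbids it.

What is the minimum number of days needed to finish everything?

28

Task 6 can start immediately at day 0; it finishes at day 9.
Task 5 can start immediately at day 0; it finishes at day 1.
Task 1 can start immediately at day 0; it finishes at day 3.
Task 2 cannot start until task 1 (finishes day 3, plus 1-day gap → day 4); task 5 (finishes day 1). The controlling bound is day 4, so task 2 finishes at 4 + 9 = day 13.
Task 3 cannot start until task 2 (finishes day 13); task 1 (finishes day 3). The controlling bound is day 13, so task 3 finishes at 13 + 1 = day 14.
Task 4 needs all of task 3 (finishes day 14, plus 2-day gap → day 16); task 1 (finishes day 3). That puts its earliest start at day 16; it finishes at 16 + 5 = day 21.
For task 7: task 4 (finishes day 21, plus 3-day gap → day 24); task 2 (finishes day 13, plus 3-day gap → day 16). Taking the maximum gives a start of day 24, and it finishes at 24 + 4 = day 28.
All tasks are finished once the last one completes. Finish times: Task 1 at 3, Task 2 at 13, Task 3 at 14, Task 4 at 21, Task 5 at 1, Task 6 at 9, Task 7 at 28. The latest is day 28.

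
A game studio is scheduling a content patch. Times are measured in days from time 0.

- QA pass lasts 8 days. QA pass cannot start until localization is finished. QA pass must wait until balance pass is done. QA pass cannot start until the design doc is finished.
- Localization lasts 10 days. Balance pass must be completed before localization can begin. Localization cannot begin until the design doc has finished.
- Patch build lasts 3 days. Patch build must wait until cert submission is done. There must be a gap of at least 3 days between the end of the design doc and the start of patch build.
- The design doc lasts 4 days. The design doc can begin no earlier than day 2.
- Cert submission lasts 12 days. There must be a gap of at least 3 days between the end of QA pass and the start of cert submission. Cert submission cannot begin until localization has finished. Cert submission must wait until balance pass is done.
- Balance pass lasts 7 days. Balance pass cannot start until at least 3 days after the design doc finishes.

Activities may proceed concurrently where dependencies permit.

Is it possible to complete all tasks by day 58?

Yes

The design doc cannot begin until its own release at day 2. It runs from day 2 to 2 + 4 = day 6.
Balance pass waits on the design doc (finishes day 6, plus 3-day gap → day 9), so it starts at day 9 and finishes at 9 + 7 = day 16.
For localization: balance pass (finishes day 16); the design doc (finishes day 6). Taking the maximum gives a start of day 16, and it finishes at 16 + 10 = day 26.
QA pass has to wait for localization (finishes day 26); balance pass (finishes day 16); the design doc (finishes day 6). The latest of these is day 26, so QA pass runs day 26 to 26 + 8 = day 34.
For cert submission: QA pass (finishes day 34, plus 3-day gap → day 37); localization (finishes day 26); balance pass (finishes day 16). Taking the maximum gives a start of day 37, and it finishes at 37 + 12 = day 49.
Patch build has to wait for cert submission (finishes day 49); the design doc (finishes day 6, plus 3-day gap → day 9). The latest of these is day 49, so patch build runs day 49 to 49 + 3 = day 52.
Every task is finished by day 52, which is no later than the deadline of 58, so the schedule is feasible.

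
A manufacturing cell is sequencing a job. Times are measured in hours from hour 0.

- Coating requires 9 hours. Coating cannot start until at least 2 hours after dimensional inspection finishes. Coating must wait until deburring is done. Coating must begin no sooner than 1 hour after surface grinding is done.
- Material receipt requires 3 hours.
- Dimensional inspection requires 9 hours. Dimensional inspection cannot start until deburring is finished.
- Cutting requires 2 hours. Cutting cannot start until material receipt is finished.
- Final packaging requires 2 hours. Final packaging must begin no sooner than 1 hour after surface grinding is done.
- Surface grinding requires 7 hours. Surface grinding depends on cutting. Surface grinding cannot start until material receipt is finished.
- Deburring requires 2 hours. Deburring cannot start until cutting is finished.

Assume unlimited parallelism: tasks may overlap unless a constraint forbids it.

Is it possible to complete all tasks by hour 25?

No

Material receipt can start immediately at hour 0; it finishes at hour 3.
After material receipt (finishes hour 3), cutting can start at hour 3 and finishes at hour 5.
For surface grinding: cutting (finishes hour 5); material receipt (finishes hour 3). Taking the maximum gives a start of hour 5, and it finishes at 5 + 7 = hour 12.
Final packaging cannot begin until surface grinding (finishes hour 12, plus 1-hour gap → hour 13). It runs from hour 13 to 13 + 2 = hour 15.
Deburring waits on cutting (finishes hour 5), so it starts at hour 5 and finishes at 5 + 2 = hour 7.
Dimensional inspection cannot begin until deburring (finishes hour 7). It runs from hour 7 to 7 + 9 = hour 16.
Coating needs all of dimensional inspection (finishes hour 16, plus 2-hour gap → hour 18); deburring (finishes hour 7); surface grinding (finishes hour 12, plus 1-hour gap → hour 13). That puts its earliest start at hour 18; it finishes at 18 + 9 = hour 27.
The earliest everything can be done is hour 27, which is after the deadline of 25, so it is not possible.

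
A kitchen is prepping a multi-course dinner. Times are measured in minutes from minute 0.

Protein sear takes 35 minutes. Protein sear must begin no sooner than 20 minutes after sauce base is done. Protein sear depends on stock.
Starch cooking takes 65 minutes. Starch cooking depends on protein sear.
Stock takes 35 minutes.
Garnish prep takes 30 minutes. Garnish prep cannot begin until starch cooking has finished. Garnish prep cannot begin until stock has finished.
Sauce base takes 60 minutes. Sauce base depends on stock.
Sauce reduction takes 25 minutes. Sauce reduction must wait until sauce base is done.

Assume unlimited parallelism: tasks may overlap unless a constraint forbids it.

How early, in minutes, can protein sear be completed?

Stock can start immediately at minute 0; it finishes at minute 35.
After stock (finishes minute 35), sauce base can start at minute 35 and finishes at minute 95.
For protein sear: sauce base (finishes minute 95, plus 20-minute gap → minute 115); stock (finishes minute 35). Taking the maximum gives a start of minute 115, and it finishes at 115 + 35 = minute 150.

150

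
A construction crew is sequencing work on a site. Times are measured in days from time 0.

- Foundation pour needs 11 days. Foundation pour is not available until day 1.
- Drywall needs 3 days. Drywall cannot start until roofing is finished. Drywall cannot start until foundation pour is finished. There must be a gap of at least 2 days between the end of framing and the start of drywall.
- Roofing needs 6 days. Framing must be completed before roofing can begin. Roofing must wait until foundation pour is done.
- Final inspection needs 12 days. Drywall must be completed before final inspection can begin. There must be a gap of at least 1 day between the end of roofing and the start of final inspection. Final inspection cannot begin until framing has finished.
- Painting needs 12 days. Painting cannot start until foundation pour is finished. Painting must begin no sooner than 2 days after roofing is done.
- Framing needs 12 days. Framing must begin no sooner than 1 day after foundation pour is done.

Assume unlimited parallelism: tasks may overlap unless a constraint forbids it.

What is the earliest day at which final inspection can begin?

34

Foundation pour cannot begin until its own release at day 1. It runs from day 1 to 1 + 11 = day 12.
After foundation pour (finishes day 12, plus 1-day gap → day 13), framing can start at day 13 and finishes at day 25.
Roofing needs all of framing (finishes day 25); foundation pour (finishes day 12). That puts its earliest start at day 25; it finishes at 25 + 6 = day 31.
Drywall has to wait for roofing (finishes day 31); foundation pour (finishes day 12); framing (finishes day 25, plus 2-day gap → day 27). The latest of these is day 31, so drywall runs day 31 to 31 + 3 = day 34.
Final inspection waits on drywall (finishes day 34); roofing (finishes day 31, plus 1-day gap → day 32); framing (finishes day 25). The latest of these is day 34, which is the earliest final inspection can start.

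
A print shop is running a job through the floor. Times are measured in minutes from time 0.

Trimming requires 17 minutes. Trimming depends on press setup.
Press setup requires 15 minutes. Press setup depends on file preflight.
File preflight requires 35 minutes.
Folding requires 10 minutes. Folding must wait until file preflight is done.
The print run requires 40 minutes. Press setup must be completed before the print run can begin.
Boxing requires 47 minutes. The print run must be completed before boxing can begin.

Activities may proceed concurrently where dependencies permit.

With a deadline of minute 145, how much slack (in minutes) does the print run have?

8

Nothing blocks file preflight, so it runs from minute 0 to minute 35.
Press setup waits on file preflight (finishes minute 35), so it starts at minute 35 and finishes at 35 + 15 = minute 50.
After press setup (finishes minute 50), the print run can start at minute 50 and finishes at minute 90.

Working backward from the deadline:
To finish by minute 145, boxing (duration 47) must start no later than minute 98.
The print run must finish before boxing (must start by minute 98). With a 40-minute duration, the print run must start by 98 − 40 = minute 58.
So the print run can start as early as minute 50 and as late as minute 58, giving 58 − 50 = 8 minutes of slack.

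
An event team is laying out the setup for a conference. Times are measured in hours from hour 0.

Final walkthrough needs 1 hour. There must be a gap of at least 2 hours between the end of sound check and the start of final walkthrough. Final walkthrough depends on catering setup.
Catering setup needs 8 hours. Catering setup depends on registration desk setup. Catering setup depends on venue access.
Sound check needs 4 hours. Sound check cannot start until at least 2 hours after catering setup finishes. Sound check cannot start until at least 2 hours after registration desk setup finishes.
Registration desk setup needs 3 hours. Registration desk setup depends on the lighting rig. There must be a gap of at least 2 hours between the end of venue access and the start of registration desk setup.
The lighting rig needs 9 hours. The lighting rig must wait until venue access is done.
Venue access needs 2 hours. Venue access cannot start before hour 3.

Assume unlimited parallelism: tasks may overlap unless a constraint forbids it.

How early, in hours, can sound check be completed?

Venue access cannot begin until its own release at hour 3. It runs from hour 3 to 3 + 2 = hour 5.
The lighting rig cannot begin until venue access (finishes hour 5). It runs from hour 5 to 5 + 9 = hour 14.
Registration desk setup needs all of the lighting rig (finishes hour 14); venue access (finishes hour 5, plus 2-hour gap → hour 7). That puts its earliest start at hour 14; it finishes at 14 + 3 = hour 17.
Catering setup cannot start until registration desk setup (finishes hour 17); venue access (finishes hour 5). The controlling bound is hour 17, so catering setup finishes at 17 + 8 = hour 25.
Sound check needs all of catering setup (finishes hour 25, plus 2-hour gap → hour 27); registration desk setup (finishes hour 17, plus 2-hour gap → hour 19). That puts its earliest start at hour 27; it finishes at 27 + 4 = hour 31.

31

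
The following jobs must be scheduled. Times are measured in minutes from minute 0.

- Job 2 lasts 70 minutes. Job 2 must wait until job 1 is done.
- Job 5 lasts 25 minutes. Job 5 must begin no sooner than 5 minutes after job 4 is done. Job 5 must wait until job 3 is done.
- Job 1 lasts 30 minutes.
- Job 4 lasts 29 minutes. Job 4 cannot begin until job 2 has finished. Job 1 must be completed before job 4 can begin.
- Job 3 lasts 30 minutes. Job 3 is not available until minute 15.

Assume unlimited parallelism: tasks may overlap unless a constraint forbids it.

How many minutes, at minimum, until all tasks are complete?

Job 3 cannot begin until its own release at minute 15. It runs from minute 15 to 15 + 30 = minute 45.
Job 1 can start immediately at minute 0; it finishes at minute 30.
Job 2 cannot begin until job 1 (finishes minute 30). It runs from minute 30 to 30 + 70 = minute 100.
Job 4 needs all of job 2 (finishes minute 100); job 1 (finishes minute 30). That puts its earliest start at minute 100; it finishes at 100 + 29 = minute 129.
Job 5 cannot start until job 4 (finishes minute 129, plus 5-minute gap → minute 134); job 3 (finishes minute 45). The controlling bound is minute 134, so job 5 finishes at 134 + 25 = minute 159.
All tasks are finished once the last one completes. Finish times: Job 1 at 30, Job 2 at 100, Job 3 at 45, Job 4 at 129, Job 5 at 159. The latest is minute 159.

159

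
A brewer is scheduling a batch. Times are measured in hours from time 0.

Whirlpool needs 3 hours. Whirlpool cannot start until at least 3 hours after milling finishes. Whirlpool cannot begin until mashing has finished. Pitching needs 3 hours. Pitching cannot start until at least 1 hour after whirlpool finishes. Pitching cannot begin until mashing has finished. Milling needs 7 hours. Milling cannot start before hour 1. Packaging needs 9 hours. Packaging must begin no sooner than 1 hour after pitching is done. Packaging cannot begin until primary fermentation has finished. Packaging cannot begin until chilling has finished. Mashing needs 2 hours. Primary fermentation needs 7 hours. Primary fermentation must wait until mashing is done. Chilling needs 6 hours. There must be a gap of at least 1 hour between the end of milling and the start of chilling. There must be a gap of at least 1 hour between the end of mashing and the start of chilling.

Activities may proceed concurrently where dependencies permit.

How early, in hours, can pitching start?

15

Mashing has no prerequisites, so it starts at hour 0 and finishes at hour 2.
Milling cannot begin until its own release at hour 1. It runs from hour 1 to 1 + 7 = hour 8.
Whirlpool has to wait for milling (finishes hour 8, plus 3-hour gap → hour 11); mashing (finishes hour 2). The latest of these is hour 11, so whirlpool runs hour 11 to 11 + 3 = hour 14.
Pitching waits on whirlpool (finishes hour 14, plus 1-hour gap → hour 15); mashing (finishes hour 2). The latest of these is hour 15, which is the earliest pitching can start.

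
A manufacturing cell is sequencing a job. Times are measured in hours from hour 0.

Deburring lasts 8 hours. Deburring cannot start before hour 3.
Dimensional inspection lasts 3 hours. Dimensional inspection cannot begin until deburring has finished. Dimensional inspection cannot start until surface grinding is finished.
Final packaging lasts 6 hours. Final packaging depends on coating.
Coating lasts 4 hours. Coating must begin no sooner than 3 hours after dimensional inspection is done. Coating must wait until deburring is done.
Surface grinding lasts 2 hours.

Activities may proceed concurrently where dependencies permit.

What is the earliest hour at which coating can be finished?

Surface grinding has no prerequisites, so it starts at hour 0 and finishes at hour 2.
After its own release at hour 3, deburring can start at hour 3 and finishes at hour 11.
Dimensional inspection cannot start until deburring (finishes hour 11); surface grinding (finishes hour 2). The controlling bound is hour 11, so dimensional inspection finishes at 11 + 3 = hour 14.
Coating has to wait for dimensional inspection (finishes hour 14, plus 3-hour gap → hour 17); deburring (finishes hour 11). The latest of these is hour 17, so coating runs hour 17 to 17 + 4 = hour 21.

21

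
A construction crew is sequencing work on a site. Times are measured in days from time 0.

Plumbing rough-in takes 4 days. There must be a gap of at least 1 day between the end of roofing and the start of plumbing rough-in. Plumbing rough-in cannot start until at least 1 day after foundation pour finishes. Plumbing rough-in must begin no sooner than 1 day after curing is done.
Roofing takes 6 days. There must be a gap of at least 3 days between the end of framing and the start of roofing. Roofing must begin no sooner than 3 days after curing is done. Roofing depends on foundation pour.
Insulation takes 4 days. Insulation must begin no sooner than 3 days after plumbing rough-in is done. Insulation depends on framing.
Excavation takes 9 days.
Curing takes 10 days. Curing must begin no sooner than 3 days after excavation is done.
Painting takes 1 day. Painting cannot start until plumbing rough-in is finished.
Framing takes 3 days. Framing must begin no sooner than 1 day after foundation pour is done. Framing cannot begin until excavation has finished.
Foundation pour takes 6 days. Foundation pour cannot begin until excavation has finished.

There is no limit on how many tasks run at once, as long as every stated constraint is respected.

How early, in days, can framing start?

16

Excavation can start immediately at day 0; it finishes at day 9.
Foundation pour cannot begin until excavation (finishes day 9). It runs from day 9 to 9 + 6 = day 15.
Framing waits on foundation pour (finishes day 15, plus 1-day gap → day 16); excavation (finishes day 9). The latest of these is day 16, which is the earliest framing can start.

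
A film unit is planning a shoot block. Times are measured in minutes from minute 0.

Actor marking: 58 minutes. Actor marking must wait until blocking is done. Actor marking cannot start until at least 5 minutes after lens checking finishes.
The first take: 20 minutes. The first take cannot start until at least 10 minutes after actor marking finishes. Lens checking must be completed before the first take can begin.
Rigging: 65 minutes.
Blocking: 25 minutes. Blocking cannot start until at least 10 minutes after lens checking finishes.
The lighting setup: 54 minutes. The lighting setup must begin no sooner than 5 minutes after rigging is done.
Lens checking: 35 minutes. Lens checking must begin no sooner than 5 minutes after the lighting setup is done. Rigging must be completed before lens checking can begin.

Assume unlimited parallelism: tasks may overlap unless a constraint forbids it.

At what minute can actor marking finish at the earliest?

257

Nothing blocks rigging, so it runs from minute 0 to minute 65.
The lighting setup cannot begin until rigging (finishes minute 65, plus 5-minute gap → minute 70). It runs from minute 70 to 70 + 54 = minute 124.
Lens checking has to wait for the lighting setup (finishes minute 124, plus 5-minute gap → minute 129); rigging (finishes minute 65). The latest of these is minute 129, so lens checking runs minute 129 to 129 + 35 = minute 164.
After lens checking (finishes minute 164, plus 10-minute gap → minute 174), blocking can start at minute 174 and finishes at minute 199.
Actor marking cannot start until blocking (finishes minute 199); lens checking (finishes minute 164, plus 5-minute gap → minute 169). The controlling bound is minute 199, so actor marking finishes at 199 + 58 = minute 257.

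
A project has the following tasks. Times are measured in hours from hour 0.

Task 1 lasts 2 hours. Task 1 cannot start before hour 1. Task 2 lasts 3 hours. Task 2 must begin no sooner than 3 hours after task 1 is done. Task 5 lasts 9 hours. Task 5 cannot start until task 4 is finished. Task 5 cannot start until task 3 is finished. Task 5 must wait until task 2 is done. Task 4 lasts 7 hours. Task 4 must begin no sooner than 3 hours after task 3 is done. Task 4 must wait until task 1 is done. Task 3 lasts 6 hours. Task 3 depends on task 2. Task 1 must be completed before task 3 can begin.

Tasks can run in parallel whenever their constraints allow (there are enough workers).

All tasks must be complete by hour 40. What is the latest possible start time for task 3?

15

To finish by hour 40, task 5 (duration 9) must start no later than hour 31.
Task 4 has to be done before task 5 (must start by hour 31). That means finishing by hour 31, i.e. starting by 31 − 7 = hour 24.
Task 3 must finish in time for task 4 (must start by hour 24, minus 3-hour gap → hour 21); task 5 (must start by hour 31). The tightest is hour 21, so task 3 must start by 21 − 6 = hour 15.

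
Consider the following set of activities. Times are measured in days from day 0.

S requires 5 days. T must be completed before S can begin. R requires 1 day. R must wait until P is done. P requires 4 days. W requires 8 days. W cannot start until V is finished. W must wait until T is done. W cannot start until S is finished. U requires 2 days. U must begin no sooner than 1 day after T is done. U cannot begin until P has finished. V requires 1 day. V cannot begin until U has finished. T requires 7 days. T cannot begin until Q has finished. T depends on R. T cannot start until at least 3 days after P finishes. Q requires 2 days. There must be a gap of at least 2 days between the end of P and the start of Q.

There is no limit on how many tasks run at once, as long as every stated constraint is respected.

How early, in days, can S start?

15

Nothing blocks P, so it runs from day 0 to day 4.
After P (finishes day 4), R can start at day 4 and finishes at day 5.
After P (finishes day 4, plus 2-day gap → day 6), Q can start at day 6 and finishes at day 8.
T cannot start until Q (finishes day 8); R (finishes day 5); P (finishes day 4, plus 3-day gap → day 7). The controlling bound is day 8, so T finishes at 8 + 7 = day 15.
S waits on T (finishes day 15), so the earliest it can start is day 15.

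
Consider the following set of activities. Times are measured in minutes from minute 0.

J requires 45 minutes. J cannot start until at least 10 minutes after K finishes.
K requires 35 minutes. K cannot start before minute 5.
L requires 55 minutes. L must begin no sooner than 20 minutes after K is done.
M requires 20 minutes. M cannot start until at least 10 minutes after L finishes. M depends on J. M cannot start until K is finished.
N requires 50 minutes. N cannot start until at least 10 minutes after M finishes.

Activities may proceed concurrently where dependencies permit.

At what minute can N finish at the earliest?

K cannot begin until its own release at minute 5. It runs from minute 5 to 5 + 35 = minute 40.
L cannot begin until K (finishes minute 40, plus 20-minute gap → minute 60). It runs from minute 60 to 60 + 55 = minute 115.
J cannot begin until K (finishes minute 40, plus 10-minute gap → minute 50). It runs from minute 50 to 50 + 45 = minute 95.
M has to wait for L (finishes minute 115, plus 10-minute gap → minute 125); J (finishes minute 95); K (finishes minute 40). The latest of these is minute 125, so M runs minute 125 to 125 + 20 = minute 145.
N waits on M (finishes minute 145, plus 10-minute gap → minute 155), so it starts at minute 155 and finishes at 155 + 50 = minute 205.

205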